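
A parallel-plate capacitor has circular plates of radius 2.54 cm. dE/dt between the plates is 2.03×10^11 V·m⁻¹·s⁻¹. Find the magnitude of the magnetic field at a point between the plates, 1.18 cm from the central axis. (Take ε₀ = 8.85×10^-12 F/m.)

1.33×10^-8 T

Total displacement current: I_d = ε₀(πR²)(dE/dt) = (8.85×10^-12)(2.027×10^-3)(2.03×10^11) = 3.642×10^-3 A.
For r < R the Ampère–Maxwell law gives B(2πr) = μ₀ I_d (r²/R²), so B = μ₀ I_d r/(2πR²) = (4π×10^-7)(3.642×10^-3)(0.0118)/(2π·0.0254²) = 1.33×10^-8 T.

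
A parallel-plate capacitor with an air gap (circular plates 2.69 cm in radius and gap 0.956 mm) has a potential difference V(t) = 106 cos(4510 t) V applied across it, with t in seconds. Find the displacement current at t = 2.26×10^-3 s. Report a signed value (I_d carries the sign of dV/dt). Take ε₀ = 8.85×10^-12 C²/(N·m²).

dE/dt = (V₀ω/d)·−sin(ωt) with ωt = 10.1926 rad: (106)(4510)(0.6946)/(9.56×10^-4) = 3.473×10^8 V/(m·s).
I_d = ε₀ A dE/dt = (8.85×10^-12)(2.273×10^-3)(3.473×10^8) = 6.99×10^-6 A.

6.99×10^-6 A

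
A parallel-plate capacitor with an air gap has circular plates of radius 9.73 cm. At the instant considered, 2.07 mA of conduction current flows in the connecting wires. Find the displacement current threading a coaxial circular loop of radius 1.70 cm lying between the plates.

Between the plates the displacement current equals the wire current: I_d = 2.07 mA = 2.07×10^-3 A.
The field is uniform, so I_d,enc = I_d (r/R)² = (2.07×10^-3)(1.70/9.73)² = 6.32×10^-5 A.

6.32×10^-5 A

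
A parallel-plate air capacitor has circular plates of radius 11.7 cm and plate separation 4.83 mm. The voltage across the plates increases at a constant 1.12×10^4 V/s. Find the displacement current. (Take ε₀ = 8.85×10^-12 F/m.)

The field between the plates is E = V/d, so dE/dt = (1.12×10^4)/(4.83×10^-3 m) = 2.319×10^6 V/(m·s).
I_d = ε₀ A (dE/dt) = (8.85×10^-12)(0.04301)(2.319×10^6) = 8.83×10^-7 A.

8.83×10^-7 A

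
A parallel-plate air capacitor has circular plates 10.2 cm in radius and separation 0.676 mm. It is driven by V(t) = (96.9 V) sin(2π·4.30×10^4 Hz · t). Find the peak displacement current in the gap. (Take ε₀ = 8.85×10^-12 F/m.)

0.0112 A

(dE/dt)_max = V₀ω/d = 3.873×10^10 V/(m·s); ω = 2πf = 2.702×10^5 rad/s.
I_d,max = ε₀ A (dE/dt)_max = (8.85×10^-12)(0.03269)(3.873×10^10) = 0.0112 A.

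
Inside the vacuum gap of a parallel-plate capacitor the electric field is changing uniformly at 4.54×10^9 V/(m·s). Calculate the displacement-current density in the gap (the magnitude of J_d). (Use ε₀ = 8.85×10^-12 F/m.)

0.0402 A/m²

The displacement-current density is ε₀ ∂E/∂t = (8.85×10^-12)(4.54×10^9) = 0.0402 A/m².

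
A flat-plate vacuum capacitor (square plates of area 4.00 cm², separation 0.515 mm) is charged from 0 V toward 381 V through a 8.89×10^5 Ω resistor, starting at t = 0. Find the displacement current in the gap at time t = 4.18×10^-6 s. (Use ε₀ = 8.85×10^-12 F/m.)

2.16×10^-4 A

C = ε₀A/d = (8.85×10^-12)(4.00×10^-4)/(5.15×10^-4) = 6.874×10^-12 F, so τ = RC = 6.111×10^-6 s.
The conduction current is I(t) = (V₀/R) e^(−t/τ), and the displacement current between the plates equals it.
t/τ = 0.6840; I_d = (381/8.89×10^5) · e^(−0.6840) = (4.286×10^-4)(0.5046) = 2.16×10^-4 A.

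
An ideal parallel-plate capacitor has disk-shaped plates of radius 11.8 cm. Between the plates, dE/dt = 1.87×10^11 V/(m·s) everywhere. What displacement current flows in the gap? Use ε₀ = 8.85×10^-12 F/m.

0.0724 A

With a uniform field, Φ_E = EA, so I_d = ε₀ A dE/dt = 0.0724 A.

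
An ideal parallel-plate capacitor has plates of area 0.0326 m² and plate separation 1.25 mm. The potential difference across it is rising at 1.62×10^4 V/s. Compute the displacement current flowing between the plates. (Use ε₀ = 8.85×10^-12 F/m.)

C = ε₀A/d = (8.85×10^-12)(0.0326)/(1.25×10^-3) = 2.308×10^-10 F.
I_d = C dV/dt = (2.308×10^-10)(1.62×10^4) = 3.74×10^-6 A.

3.74×10^-6 A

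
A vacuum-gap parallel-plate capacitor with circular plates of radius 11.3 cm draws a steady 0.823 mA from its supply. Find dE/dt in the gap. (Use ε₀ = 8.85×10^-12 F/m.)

2.32×10^9 V/(m·s)

By continuity, I_d in the gap equals the 0.823 mA flowing in the wire.
Then dE/dt = I_d/(ε₀A) = 2.32×10^9 V/(m·s).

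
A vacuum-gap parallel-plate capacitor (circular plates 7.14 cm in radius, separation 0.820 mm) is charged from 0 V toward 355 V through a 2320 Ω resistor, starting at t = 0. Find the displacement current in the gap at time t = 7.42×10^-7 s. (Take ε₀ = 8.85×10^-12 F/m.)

0.0241 A

C = ε₀A/d = (8.85×10^-12)(0.01602)/(8.20×10^-4) = 1.729×10^-10 F, so τ = RC = 4.011×10^-7 s.
The conduction current is I(t) = (V₀/R) e^(−t/τ), and the displacement current between the plates equals it.
t/τ = 1.850; I_d = (355/2320) · e^(−1.850) = (0.1530)(0.1572) = 0.0241 A.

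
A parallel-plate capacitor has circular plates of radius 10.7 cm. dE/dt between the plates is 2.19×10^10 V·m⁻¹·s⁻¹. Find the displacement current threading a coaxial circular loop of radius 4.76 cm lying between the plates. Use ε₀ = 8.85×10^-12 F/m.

1.38×10^-3 A

Total displacement current: I_d = ε₀(πR²)(dE/dt) = (8.85×10^-12)(0.03597)(2.19×10^10) = 6.972×10^-3 A.
The field is uniform, so I_d,enc = I_d (r/R)² = (6.972×10^-3)(4.76/10.7)² = 1.38×10^-3 A.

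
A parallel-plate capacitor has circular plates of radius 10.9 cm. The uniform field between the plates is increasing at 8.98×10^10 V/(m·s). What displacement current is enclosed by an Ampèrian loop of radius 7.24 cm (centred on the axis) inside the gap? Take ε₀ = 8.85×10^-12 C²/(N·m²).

0.0131 A

Through the whole plate area (πR² = 0.03733 m²), I_d = ε₀ πR² dE/dt = 0.02967 A.
Since J_d is uniform, the enclosed fraction is (r/R)² = 0.4412, giving I_d,enc = 0.0131 A.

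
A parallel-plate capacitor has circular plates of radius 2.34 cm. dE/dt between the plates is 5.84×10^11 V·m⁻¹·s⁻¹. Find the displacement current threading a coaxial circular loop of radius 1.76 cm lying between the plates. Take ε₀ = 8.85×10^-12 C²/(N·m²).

5.03×10^-3 A

Through the whole plate area (πR² = 1.720×10^-3 m²), I_d = ε₀ πR² dE/dt = 8.890×10^-3 A.
Through an area πr² the displacement current is I_d·(πr²/πR²) = I_d (r/R)² = 5.03×10^-3 A.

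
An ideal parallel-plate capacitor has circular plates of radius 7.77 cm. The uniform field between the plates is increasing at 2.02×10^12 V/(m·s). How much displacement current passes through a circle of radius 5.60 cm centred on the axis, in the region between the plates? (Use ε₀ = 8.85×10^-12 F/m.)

0.176 A

Through the whole plate area (πR² = 0.01897 m²), I_d = ε₀ πR² dE/dt = 0.3391 A.
Since J_d is uniform, the enclosed fraction is (r/R)² = 0.5194, giving I_d,enc = 0.176 A.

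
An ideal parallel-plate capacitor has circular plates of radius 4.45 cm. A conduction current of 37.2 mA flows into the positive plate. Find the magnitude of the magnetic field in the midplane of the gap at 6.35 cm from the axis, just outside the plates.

No conduction current crosses the gap, so I_d there equals the 0.0372 A in the leads.
With r > R the enclosed displacement current is the full I_d; B = μ₀ I_d / (2πr) = 1.17×10^-7 T.

1.17×10^-7 T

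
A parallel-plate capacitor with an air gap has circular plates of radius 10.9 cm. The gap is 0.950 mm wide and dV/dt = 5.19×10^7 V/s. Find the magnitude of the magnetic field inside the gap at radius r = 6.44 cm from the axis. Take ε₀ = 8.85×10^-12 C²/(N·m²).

I_d = C dV/dt with C = ε₀πR²/d = 3.478×10^-10 F, so I_d = (3.478×10^-10)(5.19×10^7) = 0.01805 A.
For r < R the Ampère–Maxwell law gives B(2πr) = μ₀ I_d (r²/R²), so B = μ₀ I_d r/(2πR²) = (4π×10^-7)(0.01805)(0.0644)/(2π·0.109²) = 1.96×10^-8 T.

1.96×10^-8 T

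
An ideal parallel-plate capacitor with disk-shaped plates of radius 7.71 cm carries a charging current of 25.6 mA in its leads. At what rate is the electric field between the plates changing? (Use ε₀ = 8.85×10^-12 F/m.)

Charge continuity gives I_d = I = 0.0256 A between the plates.
Inverting I_d = ε₀ A dE/dt gives dE/dt = 0.0256 / (8.85×10^-12 · 0.01867) = 1.55×10^11 V/(m·s).

1.55×10^11 V/(m·s)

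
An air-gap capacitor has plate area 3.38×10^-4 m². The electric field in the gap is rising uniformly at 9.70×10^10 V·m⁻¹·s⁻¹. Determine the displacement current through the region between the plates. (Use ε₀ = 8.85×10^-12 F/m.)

I_d = ε₀ A (dE/dt) = (8.85×10^-12)(3.38×10^-4 m²)(9.70×10^10) = 2.90×10^-4 A.

2.90×10^-4 A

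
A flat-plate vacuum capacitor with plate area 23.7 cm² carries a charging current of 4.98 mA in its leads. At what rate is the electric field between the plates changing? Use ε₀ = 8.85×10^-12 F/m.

2.37×10^11 V/(m·s)

By continuity, I_d in the gap equals the 4.98 mA flowing in the wire.
Then dE/dt = I_d/(ε₀A) = 2.37×10^11 V/(m·s).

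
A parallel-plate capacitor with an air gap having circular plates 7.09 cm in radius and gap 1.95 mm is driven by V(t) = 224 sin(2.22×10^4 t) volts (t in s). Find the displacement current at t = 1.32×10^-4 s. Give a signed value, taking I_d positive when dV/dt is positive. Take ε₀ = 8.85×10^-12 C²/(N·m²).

C = ε₀A/d = (8.85×10^-12)(0.01579)/(1.95×10^-3) = 7.166×10^-11 F. dV/dt = V₀ω·cos(ωt); at ωt = 2.9304 rad this factor is -0.9778.
I_d = C dV/dt = (7.166×10^-11)(224)(2.22×10^4)(-0.9778) = -3.48×10^-4 A.

-3.48×10^-4 A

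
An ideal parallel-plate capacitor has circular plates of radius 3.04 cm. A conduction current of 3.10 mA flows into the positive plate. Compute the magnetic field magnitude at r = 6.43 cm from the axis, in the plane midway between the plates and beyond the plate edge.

9.64×10^-9 T

Between the plates the displacement current equals the wire current: I_d = 3.10 mA = 3.10×10^-3 A.
With r > R the enclosed displacement current is the full I_d; B = μ₀ I_d / (2πr) = 9.64×10^-9 T.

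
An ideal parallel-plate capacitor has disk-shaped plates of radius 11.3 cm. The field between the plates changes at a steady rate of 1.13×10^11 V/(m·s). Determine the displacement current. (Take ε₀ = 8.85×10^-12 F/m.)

0.0401 A

With a uniform field, Φ_E = EA, so I_d = ε₀ A dE/dt = 0.0401 A.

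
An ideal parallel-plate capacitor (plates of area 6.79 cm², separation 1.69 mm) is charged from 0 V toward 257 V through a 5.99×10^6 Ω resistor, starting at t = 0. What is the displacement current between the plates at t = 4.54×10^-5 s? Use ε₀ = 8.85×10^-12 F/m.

5.09×10^-6 A

C = ε₀A/d = (8.85×10^-12)(6.79×10^-4)/(1.69×10^-3) = 3.556×10^-12 F, so τ = RC = 2.130×10^-5 s.
The conduction current is I(t) = (V₀/R) e^(−t/τ), and the displacement current between the plates equals it.
t/τ = 2.131; I_d = (257/5.99×10^6) · e^(−2.131) = (4.290×10^-5)(0.1187) = 5.09×10^-6 A.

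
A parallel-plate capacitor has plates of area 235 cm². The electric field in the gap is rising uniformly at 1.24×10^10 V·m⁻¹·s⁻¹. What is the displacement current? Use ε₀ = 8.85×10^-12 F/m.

I_d = ε₀ A (dE/dt) = (8.85×10^-12)(0.0235 m²)(1.24×10^10) = 2.58×10^-3 A.

2.58×10^-3 A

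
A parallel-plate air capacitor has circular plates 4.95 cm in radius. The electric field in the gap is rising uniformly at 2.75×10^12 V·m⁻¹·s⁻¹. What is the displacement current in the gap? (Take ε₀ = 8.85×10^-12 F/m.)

With a uniform field, Φ_E = EA, so I_d = ε₀ A dE/dt = 0.187 A.

0.187 A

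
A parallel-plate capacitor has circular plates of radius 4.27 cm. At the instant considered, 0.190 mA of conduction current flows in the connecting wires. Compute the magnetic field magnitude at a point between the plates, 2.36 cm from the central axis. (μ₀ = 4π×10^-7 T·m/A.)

By continuity the displacement current in the gap matches the conduction current: I_d = 1.90×10^-4 A.
For r < R the Ampère–Maxwell law gives B(2πr) = μ₀ I_d (r²/R²), so B = μ₀ I_d r/(2πR²) = (4π×10^-7)(1.90×10^-4)(0.0236)/(2π·0.0427²) = 4.92×10^-10 T.

4.92×10^-10 T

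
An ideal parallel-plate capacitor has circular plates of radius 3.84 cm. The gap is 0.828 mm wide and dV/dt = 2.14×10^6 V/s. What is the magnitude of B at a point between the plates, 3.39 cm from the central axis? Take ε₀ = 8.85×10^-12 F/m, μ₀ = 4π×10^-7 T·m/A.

With E = V/d, dE/dt = 2.585×10^9 V/(m·s) and πR² = 4.632×10^-3 m², giving I_d = ε₀ πR² dE/dt = 1.060×10^-4 A.
∮B·dl = μ₀ I_d,enc with I_d,enc = I_d r²/R² = 8.261×10^-5 A; so B = μ₀ I_d,enc/(2πr) = 4.87×10^-10 T.

4.87×10^-10 T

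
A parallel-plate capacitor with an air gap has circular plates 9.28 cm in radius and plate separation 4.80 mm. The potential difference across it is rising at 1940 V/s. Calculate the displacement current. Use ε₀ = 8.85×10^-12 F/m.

The field between the plates is E = V/d, so dE/dt = (1940)/(4.80×10^-3 m) = 4.042×10^5 V/(m·s).
I_d = ε₀ A (dE/dt) = (8.85×10^-12)(0.02705)(4.042×10^5) = 9.68×10^-8 A.

9.68×10^-8 A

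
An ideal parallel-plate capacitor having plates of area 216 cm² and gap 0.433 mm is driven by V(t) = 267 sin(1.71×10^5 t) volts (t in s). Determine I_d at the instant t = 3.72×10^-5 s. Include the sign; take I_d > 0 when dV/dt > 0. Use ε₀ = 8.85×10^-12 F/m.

dE/dt = (V₀ω/d)·cos(ωt) with ωt = 6.3612 rad: (267)(1.71×10^5)(0.9970)/(4.33×10^-4) = 1.051×10^11 V/(m·s).
I_d = ε₀ A dE/dt = (8.85×10^-12)(0.0216)(1.051×10^11) = 0.0201 A.

0.0201 A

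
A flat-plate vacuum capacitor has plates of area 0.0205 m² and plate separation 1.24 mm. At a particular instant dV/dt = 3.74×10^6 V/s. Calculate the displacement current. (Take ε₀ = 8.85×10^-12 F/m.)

5.47×10^-4 A

E = V/d so dE/dt = (dV/dt)/d = 3.016×10^9 V/(m·s), and I_d = ε₀ A dE/dt = (8.85×10^-12)(0.0205)(3.016×10^9) = 5.47×10^-4 A.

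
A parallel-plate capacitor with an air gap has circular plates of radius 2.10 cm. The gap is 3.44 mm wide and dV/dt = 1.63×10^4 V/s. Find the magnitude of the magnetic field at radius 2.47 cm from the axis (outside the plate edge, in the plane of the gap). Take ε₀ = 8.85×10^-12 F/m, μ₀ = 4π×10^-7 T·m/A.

With E = V/d, dE/dt = 4.738×10^6 V/(m·s) and πR² = 1.385×10^-3 m², giving I_d = ε₀ πR² dE/dt = 5.807×10^-8 A.
With r > R the enclosed displacement current is the full I_d; B = μ₀ I_d / (2πr) = 4.70×10^-13 T.

4.70×10^-13 T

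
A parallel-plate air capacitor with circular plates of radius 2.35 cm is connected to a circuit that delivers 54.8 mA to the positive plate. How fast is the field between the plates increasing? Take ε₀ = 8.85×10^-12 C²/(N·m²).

The displacement current between the plates equals the conduction current, I_d = 54.8 mA.
Then dE/dt = I_d/(ε₀A) = 3.57×10^12 V/(m·s).

3.57×10^12 V/(m·s)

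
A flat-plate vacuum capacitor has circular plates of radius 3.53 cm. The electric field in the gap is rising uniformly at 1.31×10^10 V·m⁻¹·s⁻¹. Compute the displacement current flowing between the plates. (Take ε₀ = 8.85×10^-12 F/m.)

With a uniform field, Φ_E = EA, so I_d = ε₀ A dE/dt = 4.54×10^-4 A.

4.54×10^-4 A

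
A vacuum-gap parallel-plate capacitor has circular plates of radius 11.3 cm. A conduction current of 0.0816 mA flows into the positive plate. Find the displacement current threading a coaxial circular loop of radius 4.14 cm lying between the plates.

1.10×10^-5 A

By continuity the displacement current in the gap matches the conduction current: I_d = 8.16×10^-5 A.
Through an area πr² the displacement current is I_d·(πr²/πR²) = I_d (r/R)² = 1.10×10^-5 A.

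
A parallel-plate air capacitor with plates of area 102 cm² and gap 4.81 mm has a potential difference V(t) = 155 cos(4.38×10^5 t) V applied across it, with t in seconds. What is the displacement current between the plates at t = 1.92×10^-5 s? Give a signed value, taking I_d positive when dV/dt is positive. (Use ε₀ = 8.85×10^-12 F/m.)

dV/dt = (155)(4.38×10^5)·−sin(8.4096) = -5.768×10^7 V/s.
I_d = C dV/dt with C = ε₀A/d = (8.85×10^-12)(0.0102)/(4.81×10^-3) = 1.877×10^-11 F, so I_d = (1.877×10^-11)(-5.768×10^7) = -1.08×10^-3 A.

-1.08×10^-3 A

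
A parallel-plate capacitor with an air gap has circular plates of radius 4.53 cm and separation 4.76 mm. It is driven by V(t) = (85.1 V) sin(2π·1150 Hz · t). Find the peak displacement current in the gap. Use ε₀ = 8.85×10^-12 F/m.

7.37×10^-6 A

C = ε₀A/d = (8.85×10^-12)(6.447×10^-3)/(4.76×10^-3) = 1.199×10^-11 F; ω = 2πf = 7226 rad/s.
I_d = C dV/dt, so |I_d|_max = C V₀ ω = (1.199×10^-11)(85.1)(7226) = 7.37×10^-6 A.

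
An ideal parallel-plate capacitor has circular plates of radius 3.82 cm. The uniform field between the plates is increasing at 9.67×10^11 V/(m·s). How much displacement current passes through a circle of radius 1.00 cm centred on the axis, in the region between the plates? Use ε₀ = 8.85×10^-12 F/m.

2.69×10^-3 A

I_d = ε₀ dΦ_E/dt = ε₀ πR² (dE/dt) = (8.85×10^-12)(4.584×10^-3)(9.67×10^11) = 0.03923 A through the full plate area.
Since J_d is uniform, the enclosed fraction is (r/R)² = 0.06853, giving I_d,enc = 2.69×10^-3 A.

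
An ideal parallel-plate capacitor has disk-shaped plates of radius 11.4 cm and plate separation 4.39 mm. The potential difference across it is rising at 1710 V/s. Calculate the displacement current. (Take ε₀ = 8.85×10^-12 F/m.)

1.41×10^-7 A

The field between the plates is E = V/d, so dE/dt = (1710)/(4.39×10^-3 m) = 3.895×10^5 V/(m·s).
I_d = ε₀ A (dE/dt) = (8.85×10^-12)(0.04083)(3.895×10^5) = 1.41×10^-7 A.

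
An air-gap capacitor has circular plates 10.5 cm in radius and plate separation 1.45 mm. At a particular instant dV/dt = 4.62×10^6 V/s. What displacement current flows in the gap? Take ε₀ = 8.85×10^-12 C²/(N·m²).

9.77×10^-4 A

The field between the plates is E = V/d, so dE/dt = (4.62×10^6)/(1.45×10^-3 m) = 3.186×10^9 V/(m·s).
I_d = ε₀ A (dE/dt) = (8.85×10^-12)(0.03464)(3.186×10^9) = 9.77×10^-4 A.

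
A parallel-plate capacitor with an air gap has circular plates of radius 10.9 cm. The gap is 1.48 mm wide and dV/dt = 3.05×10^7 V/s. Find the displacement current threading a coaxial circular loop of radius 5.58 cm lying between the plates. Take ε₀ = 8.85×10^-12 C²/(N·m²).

dE/dt = (dV/dt)/d = 2.061×10^10 V/(m·s); I_d = ε₀(πR²)(dE/dt) = (8.85×10^-12)(0.03733)(2.061×10^10) = 6.809×10^-3 A.
The field is uniform, so I_d,enc = I_d (r/R)² = (6.809×10^-3)(5.58/10.9)² = 1.78×10^-3 A.

1.78×10^-3 A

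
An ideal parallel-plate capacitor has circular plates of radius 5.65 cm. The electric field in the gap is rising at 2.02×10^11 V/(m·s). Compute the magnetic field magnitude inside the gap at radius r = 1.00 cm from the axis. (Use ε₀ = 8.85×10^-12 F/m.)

Through the whole plate area (πR² = 0.01003 m²), I_d = ε₀ πR² dE/dt = 0.01793 A.
An Ampèrian loop of radius r encloses a fraction (r/R)² of I_d. Then B·2πr = μ₀ I_d (r/R)², giving B = μ₀ I_d r/(2πR²) = 1.12×10^-8 T.

1.12×10^-8 T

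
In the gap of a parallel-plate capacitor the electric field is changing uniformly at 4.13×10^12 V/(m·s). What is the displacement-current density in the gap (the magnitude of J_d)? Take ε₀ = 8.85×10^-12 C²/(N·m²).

J_d = ε₀ ∂E/∂t, so J_d = 36.6 A/m².

36.6 A/m²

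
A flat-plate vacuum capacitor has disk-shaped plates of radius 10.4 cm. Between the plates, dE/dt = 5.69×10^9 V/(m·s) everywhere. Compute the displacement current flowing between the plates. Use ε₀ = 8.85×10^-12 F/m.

The displacement current is ε₀ times dΦ_E/dt = ε₀ A dE/dt = (8.85×10^-12)(0.03398)(5.69×10^9) = 1.71×10^-3 A.

1.71×10^-3 A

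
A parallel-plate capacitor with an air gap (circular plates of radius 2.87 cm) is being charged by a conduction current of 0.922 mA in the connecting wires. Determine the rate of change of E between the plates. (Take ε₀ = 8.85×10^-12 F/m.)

By continuity, I_d in the gap equals the 0.922 mA flowing in the wire.
Inverting I_d = ε₀ A dE/dt gives dE/dt = 9.22×10^-4 / (8.85×10^-12 · 2.588×10^-3) = 4.03×10^10 V/(m·s).

4.03×10^10 V/(m·s)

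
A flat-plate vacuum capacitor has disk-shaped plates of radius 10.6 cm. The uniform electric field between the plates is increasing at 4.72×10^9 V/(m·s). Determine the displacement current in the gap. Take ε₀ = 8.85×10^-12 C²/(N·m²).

1.47×10^-3 A

With a uniform field, Φ_E = EA, so I_d = ε₀ A dE/dt = 1.47×10^-3 A.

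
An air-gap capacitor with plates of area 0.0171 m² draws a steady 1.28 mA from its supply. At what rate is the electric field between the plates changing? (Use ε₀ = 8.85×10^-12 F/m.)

The displacement current between the plates equals the conduction current, I_d = 1.28 mA.
Since I_d = ε₀ A dE/dt, dE/dt = I_d/(ε₀A) = (1.28×10^-3)/((8.85×10^-12)(0.0171)) = 8.46×10^9 V/(m·s).

8.46×10^9 V/(m·s)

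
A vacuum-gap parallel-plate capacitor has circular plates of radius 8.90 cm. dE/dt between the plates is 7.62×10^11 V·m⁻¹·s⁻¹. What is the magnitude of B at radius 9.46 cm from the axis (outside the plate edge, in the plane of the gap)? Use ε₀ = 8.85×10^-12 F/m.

3.55×10^-7 T

Total displacement current: I_d = ε₀(πR²)(dE/dt) = (8.85×10^-12)(0.02488)(7.62×10^11) = 0.1678 A.
For r ≥ R the full I_d is enclosed: B = μ₀ I_d/(2πr) = (4π×10^-7)(0.1678)/(2π·0.0946) = 3.55×10^-7 T.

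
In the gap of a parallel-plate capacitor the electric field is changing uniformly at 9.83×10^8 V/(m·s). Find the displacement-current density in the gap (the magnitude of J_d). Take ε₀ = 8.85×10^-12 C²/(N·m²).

The displacement-current density is ε₀ ∂E/∂t = (8.85×10^-12)(9.83×10^8) = 8.70×10^-3 A/m².

8.70×10^-3 A/m²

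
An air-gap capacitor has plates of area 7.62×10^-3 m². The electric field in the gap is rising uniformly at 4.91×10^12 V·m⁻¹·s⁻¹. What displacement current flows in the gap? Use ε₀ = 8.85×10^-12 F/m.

I_d = ε₀ A (dE/dt) = (8.85×10^-12)(7.62×10^-3 m²)(4.91×10^12) = 0.331 A.

0.331 A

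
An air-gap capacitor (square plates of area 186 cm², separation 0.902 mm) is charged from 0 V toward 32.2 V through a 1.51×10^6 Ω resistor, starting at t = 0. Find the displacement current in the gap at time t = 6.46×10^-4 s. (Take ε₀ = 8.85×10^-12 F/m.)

C = ε₀A/d = (8.85×10^-12)(0.0186)/(9.02×10^-4) = 1.825×10^-10 F and τ = RC = 2.756×10^-4 s. I_d in the gap equals the RC charging current.
I_d(t) = (V₀/R) e^(−t/τ) = 2.132×10^-5 · e^(−2.344) = 2.05×10^-6 A.

2.05×10^-6 A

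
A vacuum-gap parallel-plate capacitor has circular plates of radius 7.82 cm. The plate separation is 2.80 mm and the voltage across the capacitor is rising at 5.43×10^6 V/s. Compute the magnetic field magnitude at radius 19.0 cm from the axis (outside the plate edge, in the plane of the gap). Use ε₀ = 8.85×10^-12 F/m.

I_d = C dV/dt with C = ε₀πR²/d = 6.072×10^-11 F, so I_d = (6.072×10^-11)(5.43×10^6) = 3.297×10^-4 A.
Outside the plates the loop encloses all of I_d, so B·2πr = μ₀ I_d and B = 3.47×10^-10 T.

3.47×10^-10 T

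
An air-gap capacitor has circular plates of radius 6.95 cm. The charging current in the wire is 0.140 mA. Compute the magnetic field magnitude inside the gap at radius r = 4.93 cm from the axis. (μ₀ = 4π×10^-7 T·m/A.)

2.86×10^-10 T

Between the plates the displacement current equals the wire current: I_d = 0.140 mA = 1.40×10^-4 A.
An Ampèrian loop of radius r encloses a fraction (r/R)² of I_d. Then B·2πr = μ₀ I_d (r/R)², giving B = μ₀ I_d r/(2πR²) = 2.86×10^-10 T.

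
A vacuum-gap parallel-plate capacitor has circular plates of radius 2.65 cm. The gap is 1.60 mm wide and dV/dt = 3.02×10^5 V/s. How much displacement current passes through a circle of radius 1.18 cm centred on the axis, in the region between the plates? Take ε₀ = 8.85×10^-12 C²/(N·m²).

7.31×10^-7 A

With E = V/d, dE/dt = 1.888×10^8 V/(m·s) and πR² = 2.206×10^-3 m², giving I_d = ε₀ πR² dE/dt = 3.686×10^-6 A.
Through an area πr² the displacement current is I_d·(πr²/πR²) = I_d (r/R)² = 7.31×10^-7 A.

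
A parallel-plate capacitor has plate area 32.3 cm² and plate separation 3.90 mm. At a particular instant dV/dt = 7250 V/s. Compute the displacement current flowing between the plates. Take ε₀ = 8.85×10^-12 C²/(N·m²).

E = V/d so dE/dt = (dV/dt)/d = 1.859×10^6 V/(m·s), and I_d = ε₀ A dE/dt = (8.85×10^-12)(3.23×10^-3)(1.859×10^6) = 5.31×10^-8 A.

5.31×10^-8 A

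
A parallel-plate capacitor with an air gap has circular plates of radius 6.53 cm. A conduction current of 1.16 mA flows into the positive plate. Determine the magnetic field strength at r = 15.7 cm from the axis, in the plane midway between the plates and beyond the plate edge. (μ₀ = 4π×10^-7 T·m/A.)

1.48×10^-9 T

By continuity the displacement current in the gap matches the conduction current: I_d = 1.16×10^-3 A.
With r > R the enclosed displacement current is the full I_d; B = μ₀ I_d / (2πr) = 1.48×10^-9 T.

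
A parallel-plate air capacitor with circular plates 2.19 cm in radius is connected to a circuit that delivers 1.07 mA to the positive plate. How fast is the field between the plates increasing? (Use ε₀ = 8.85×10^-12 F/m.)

Charge continuity gives I_d = I = 1.07×10^-3 A between the plates.
Since I_d = ε₀ A dE/dt, dE/dt = I_d/(ε₀A) = (1.07×10^-3)/((8.85×10^-12)(1.507×10^-3)) = 8.02×10^10 V/(m·s).

8.02×10^10 V/(m·s)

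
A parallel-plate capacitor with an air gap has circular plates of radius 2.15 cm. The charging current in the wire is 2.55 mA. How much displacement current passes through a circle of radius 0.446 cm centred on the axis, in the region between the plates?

1.10×10^-4 A

No conduction current crosses the gap, so I_d there equals the 2.55×10^-3 A in the leads.
The field is uniform, so I_d,enc = I_d (r/R)² = (2.55×10^-3)(0.446/2.15)² = 1.10×10^-4 A.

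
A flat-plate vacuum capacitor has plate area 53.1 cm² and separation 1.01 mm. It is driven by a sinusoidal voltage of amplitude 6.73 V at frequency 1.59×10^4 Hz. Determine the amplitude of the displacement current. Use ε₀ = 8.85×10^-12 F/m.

C = ε₀A/d = (8.85×10^-12)(5.31×10^-3)/(1.01×10^-3) = 4.653×10^-11 F; ω = 2πf = 9.990×10^4 rad/s.
I_d = C dV/dt, so |I_d|_max = C V₀ ω = (4.653×10^-11)(6.73)(9.990×10^4) = 3.13×10^-5 A.

3.13×10^-5 A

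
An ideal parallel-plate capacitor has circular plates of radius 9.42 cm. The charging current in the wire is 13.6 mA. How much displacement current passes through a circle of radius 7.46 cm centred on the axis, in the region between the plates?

8.53×10^-3 A

No conduction current crosses the gap, so I_d there equals the 0.0136 A in the leads.
Through an area πr² the displacement current is I_d·(πr²/πR²) = I_d (r/R)² = 8.53×10^-3 A.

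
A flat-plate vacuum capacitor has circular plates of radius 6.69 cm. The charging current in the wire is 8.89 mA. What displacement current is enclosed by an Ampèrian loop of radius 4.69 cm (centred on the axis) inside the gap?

By continuity the displacement current in the gap matches the conduction current: I_d = 8.89×10^-3 A.
The field is uniform, so I_d,enc = I_d (r/R)² = (8.89×10^-3)(4.69/6.69)² = 4.37×10^-3 A.

4.37×10^-3 A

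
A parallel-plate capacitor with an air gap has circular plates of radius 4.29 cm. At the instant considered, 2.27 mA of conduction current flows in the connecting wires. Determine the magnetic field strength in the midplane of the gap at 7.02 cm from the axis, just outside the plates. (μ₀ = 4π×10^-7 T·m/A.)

6.47×10^-9 T

No conduction current crosses the gap, so I_d there equals the 2.27×10^-3 A in the leads.
For r ≥ R the full I_d is enclosed: B = μ₀ I_d/(2πr) = (4π×10^-7)(2.27×10^-3)/(2π·0.0702) = 6.47×10^-9 T.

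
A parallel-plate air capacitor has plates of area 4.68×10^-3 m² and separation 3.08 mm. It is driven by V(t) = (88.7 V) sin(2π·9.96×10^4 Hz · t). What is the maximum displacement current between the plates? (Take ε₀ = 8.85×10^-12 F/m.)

(dE/dt)_max = V₀ω/d = 1.802×10^10 V/(m·s); ω = 2πf = 6.258×10^5 rad/s.
I_d,max = ε₀ A (dE/dt)_max = (8.85×10^-12)(4.68×10^-3)(1.802×10^10) = 7.46×10^-4 A.

7.46×10^-4 A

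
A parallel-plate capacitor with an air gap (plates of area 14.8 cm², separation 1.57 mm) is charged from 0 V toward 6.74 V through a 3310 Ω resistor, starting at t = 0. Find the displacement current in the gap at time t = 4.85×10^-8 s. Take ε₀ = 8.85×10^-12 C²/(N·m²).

3.52×10^-4 A

C = ε₀A/d = (8.85×10^-12)(1.48×10^-3)/(1.57×10^-3) = 8.343×10^-12 F and τ = RC = 2.762×10^-8 s. I_d in the gap equals the RC charging current.
I_d(t) = (V₀/R) e^(−t/τ) = 2.036×10^-3 · e^(−1.756) = 3.52×10^-4 A.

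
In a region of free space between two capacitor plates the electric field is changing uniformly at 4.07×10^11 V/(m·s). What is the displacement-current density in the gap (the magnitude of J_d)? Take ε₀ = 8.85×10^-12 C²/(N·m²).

3.60 A/m²

J_d = ε₀ ∂E/∂t, so J_d = 3.60 A/m².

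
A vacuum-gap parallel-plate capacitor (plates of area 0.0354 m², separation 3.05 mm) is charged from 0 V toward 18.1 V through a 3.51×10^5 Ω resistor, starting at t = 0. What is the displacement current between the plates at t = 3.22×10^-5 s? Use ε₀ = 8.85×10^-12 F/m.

2.11×10^-5 A

With C = ε₀A/d = (8.85×10^-12)(0.0354)/(3.05×10^-3) = 1.027×10^-10 F, the time constant is τ = RC = 3.605×10^-5 s, so t/τ = 0.8932 and e^(−t/τ) = 0.4093.
I_d = I_cond = (V₀/R) e^(−t/τ) = (5.157×10^-5)(0.4093) = 2.11×10^-5 A.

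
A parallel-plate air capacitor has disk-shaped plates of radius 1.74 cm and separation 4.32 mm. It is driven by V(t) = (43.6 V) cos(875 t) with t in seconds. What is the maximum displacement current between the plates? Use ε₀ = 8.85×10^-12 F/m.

7.43×10^-8 A

The displacement current equals the conduction current C dV/dt, which peaks at C V₀ ω.
With C = ε₀A/d = (8.85×10^-12)(9.511×10^-4)/(4.32×10^-3) = 1.948×10^-12 F and ω = 875 rad/s, I_d,max = (1.948×10^-12)(43.6)(875) = 7.43×10^-8 A.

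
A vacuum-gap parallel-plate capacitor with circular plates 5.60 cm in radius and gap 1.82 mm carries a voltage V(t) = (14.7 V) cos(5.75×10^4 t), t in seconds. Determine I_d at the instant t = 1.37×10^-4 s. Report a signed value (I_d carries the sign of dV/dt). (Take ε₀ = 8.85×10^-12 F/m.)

-4.05×10^-5 A

C = ε₀A/d = (8.85×10^-12)(9.852×10^-3)/(1.82×10^-3) = 4.791×10^-11 F. dV/dt = V₀ω·−sin(ωt); at ωt = 7.8775 rad this factor is -0.9997.
I_d = C dV/dt = (4.791×10^-11)(14.7)(5.75×10^4)(-0.9997) = -4.05×10^-5 A.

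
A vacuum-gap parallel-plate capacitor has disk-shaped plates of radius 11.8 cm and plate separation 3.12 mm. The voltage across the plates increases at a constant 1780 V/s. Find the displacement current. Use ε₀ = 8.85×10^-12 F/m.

C = ε₀A/d = (8.85×10^-12)(0.04374)/(3.12×10^-3) = 1.241×10^-10 F.
I_d = C dV/dt = (1.241×10^-10)(1780) = 2.21×10^-7 A.

2.21×10^-7 A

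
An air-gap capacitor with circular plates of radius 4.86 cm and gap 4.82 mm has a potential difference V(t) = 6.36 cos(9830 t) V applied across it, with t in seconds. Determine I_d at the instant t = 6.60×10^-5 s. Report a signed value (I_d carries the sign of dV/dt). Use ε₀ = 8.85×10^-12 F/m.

dE/dt = (V₀ω/d)·−sin(ωt) with ωt = 0.64878 rad: (6.36)(9830)(-0.6042)/(4.82×10^-3) = -7.837×10^6 V/(m·s).
I_d = ε₀ A dE/dt = (8.85×10^-12)(7.420×10^-3)(-7.837×10^6) = -5.15×10^-7 A.

-5.15×10^-7 A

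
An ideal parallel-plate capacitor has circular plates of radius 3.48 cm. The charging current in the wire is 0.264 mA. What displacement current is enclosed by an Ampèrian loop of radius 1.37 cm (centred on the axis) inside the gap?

4.09×10^-5 A

No conduction current crosses the gap, so I_d there equals the 2.64×10^-4 A in the leads.
The field is uniform, so I_d,enc = I_d (r/R)² = (2.64×10^-4)(1.37/3.48)² = 4.09×10^-5 A.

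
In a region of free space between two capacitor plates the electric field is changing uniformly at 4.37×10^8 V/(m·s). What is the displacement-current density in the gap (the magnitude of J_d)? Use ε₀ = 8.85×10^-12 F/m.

J_d = ε₀ ∂E/∂t, so J_d = 3.87×10^-3 A/m².

3.87×10^-3 A/m²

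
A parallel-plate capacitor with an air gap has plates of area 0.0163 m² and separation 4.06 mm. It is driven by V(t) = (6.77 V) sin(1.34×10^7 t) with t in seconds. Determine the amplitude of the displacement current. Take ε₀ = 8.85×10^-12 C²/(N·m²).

The displacement current equals the conduction current C dV/dt, which peaks at C V₀ ω.
With C = ε₀A/d = (8.85×10^-12)(0.0163)/(4.06×10^-3) = 3.553×10^-11 F and ω = 1.34×10^7 rad/s, I_d,max = (3.553×10^-11)(6.77)(1.34×10^7) = 3.22×10^-3 A.

3.22×10^-3 A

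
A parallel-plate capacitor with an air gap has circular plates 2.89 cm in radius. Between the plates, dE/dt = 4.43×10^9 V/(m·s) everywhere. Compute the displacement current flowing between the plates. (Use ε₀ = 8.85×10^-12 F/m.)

1.03×10^-4 A

I_d = ε₀ A (dE/dt) = (8.85×10^-12)(2.624×10^-3 m²)(4.43×10^9) = 1.03×10^-4 A.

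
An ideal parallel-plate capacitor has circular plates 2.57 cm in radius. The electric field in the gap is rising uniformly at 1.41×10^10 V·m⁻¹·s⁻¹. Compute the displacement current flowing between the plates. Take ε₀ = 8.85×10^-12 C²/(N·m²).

The displacement current is ε₀ times dΦ_E/dt = ε₀ A dE/dt = (8.85×10^-12)(2.075×10^-3)(1.41×10^10) = 2.59×10^-4 A.

2.59×10^-4 A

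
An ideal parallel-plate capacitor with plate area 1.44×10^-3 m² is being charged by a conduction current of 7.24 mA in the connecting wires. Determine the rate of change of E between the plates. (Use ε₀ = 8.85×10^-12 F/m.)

Charge continuity gives I_d = I = 7.24×10^-3 A between the plates.
Inverting I_d = ε₀ A dE/dt gives dE/dt = 7.24×10^-3 / (8.85×10^-12 · 1.44×10^-3) = 5.68×10^11 V/(m·s).

5.68×10^11 V/(m·s)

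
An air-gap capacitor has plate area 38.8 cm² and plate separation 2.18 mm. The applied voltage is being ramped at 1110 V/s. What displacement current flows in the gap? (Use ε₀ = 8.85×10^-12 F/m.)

1.75×10^-8 A

The displacement current equals the charging current C dV/dt. With C = ε₀A/d = (8.85×10^-12)(3.88×10^-3)/(2.18×10^-3) = 1.575×10^-11 F, I_d = (1.575×10^-11)(1110) = 1.75×10^-8 A.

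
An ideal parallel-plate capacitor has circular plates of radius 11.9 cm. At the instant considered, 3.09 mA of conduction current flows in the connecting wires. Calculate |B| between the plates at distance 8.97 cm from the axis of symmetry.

By continuity the displacement current in the gap matches the conduction current: I_d = 3.09×10^-3 A.
For r < R the Ampère–Maxwell law gives B(2πr) = μ₀ I_d (r²/R²), so B = μ₀ I_d r/(2πR²) = (4π×10^-7)(3.09×10^-3)(0.0897)/(2π·0.119²) = 3.91×10^-9 T.

3.91×10^-9 T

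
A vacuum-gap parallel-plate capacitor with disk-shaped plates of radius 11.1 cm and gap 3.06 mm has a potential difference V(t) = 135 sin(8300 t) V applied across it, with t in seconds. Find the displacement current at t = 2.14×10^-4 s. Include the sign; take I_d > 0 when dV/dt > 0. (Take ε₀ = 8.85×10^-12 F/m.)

-2.56×10^-5 A

dV/dt = (135)(8300)·cos(1.7762) = -2.285×10^5 V/s.
I_d = C dV/dt with C = ε₀A/d = (8.85×10^-12)(0.03871)/(3.06×10^-3) = 1.120×10^-10 F, so I_d = (1.120×10^-10)(-2.285×10^5) = -2.56×10^-5 A.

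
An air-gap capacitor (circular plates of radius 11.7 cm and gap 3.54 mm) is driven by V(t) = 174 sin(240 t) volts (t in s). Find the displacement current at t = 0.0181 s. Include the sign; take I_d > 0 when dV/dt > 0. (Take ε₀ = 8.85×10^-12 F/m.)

-1.62×10^-6 A

C = ε₀A/d = (8.85×10^-12)(0.04301)/(3.54×10^-3) = 1.075×10^-10 F. dV/dt = V₀ω·cos(ωt); at ωt = 4.344 rad this factor is -0.3601.
I_d = C dV/dt = (1.075×10^-10)(174)(240)(-0.3601) = -1.62×10^-6 A.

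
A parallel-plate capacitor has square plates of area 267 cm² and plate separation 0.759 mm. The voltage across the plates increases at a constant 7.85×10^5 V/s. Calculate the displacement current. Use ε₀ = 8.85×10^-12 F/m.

2.44×10^-4 A

The field between the plates is E = V/d, so dE/dt = (7.85×10^5)/(7.59×10^-4 m) = 1.034×10^9 V/(m·s).
I_d = ε₀ A (dE/dt) = (8.85×10^-12)(0.0267)(1.034×10^9) = 2.44×10^-4 A.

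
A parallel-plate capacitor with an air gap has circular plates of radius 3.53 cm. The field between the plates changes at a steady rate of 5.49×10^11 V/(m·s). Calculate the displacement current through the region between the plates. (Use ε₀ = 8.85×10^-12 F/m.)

I_d = ε₀ A (dE/dt) = (8.85×10^-12)(3.915×10^-3 m²)(5.49×10^11) = 0.0190 A.

0.0190 A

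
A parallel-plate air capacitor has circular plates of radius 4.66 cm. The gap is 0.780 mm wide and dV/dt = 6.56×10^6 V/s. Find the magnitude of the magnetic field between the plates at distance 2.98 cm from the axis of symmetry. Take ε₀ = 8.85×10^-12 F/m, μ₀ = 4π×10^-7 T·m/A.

1.39×10^-9 T

With E = V/d, dE/dt = 8.410×10^9 V/(m·s) and πR² = 6.822×10^-3 m², giving I_d = ε₀ πR² dE/dt = 5.078×10^-4 A.
∮B·dl = μ₀ I_d,enc with I_d,enc = I_d r²/R² = 2.077×10^-4 A; so B = μ₀ I_d,enc/(2πr) = 1.39×10^-9 T.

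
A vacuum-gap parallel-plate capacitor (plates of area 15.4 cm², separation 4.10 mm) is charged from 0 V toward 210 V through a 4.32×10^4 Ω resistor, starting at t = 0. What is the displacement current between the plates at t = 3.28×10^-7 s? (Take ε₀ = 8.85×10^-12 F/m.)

4.95×10^-4 A

With C = ε₀A/d = (8.85×10^-12)(1.54×10^-3)/(4.10×10^-3) = 3.324×10^-12 F, the time constant is τ = RC = 1.436×10^-7 s, so t/τ = 2.284 and e^(−t/τ) = 0.1019.
I_d = I_cond = (V₀/R) e^(−t/τ) = (4.861×10^-3)(0.1019) = 4.95×10^-4 A.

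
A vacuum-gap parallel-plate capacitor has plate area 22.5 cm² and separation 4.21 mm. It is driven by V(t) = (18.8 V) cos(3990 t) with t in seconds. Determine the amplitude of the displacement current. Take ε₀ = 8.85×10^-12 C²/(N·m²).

3.55×10^-7 A

C = ε₀A/d = (8.85×10^-12)(2.25×10^-3)/(4.21×10^-3) = 4.730×10^-12 F; ω = 3990 rad/s.
I_d = C dV/dt, so |I_d|_max = C V₀ ω = (4.730×10^-12)(18.8)(3990) = 3.55×10^-7 A.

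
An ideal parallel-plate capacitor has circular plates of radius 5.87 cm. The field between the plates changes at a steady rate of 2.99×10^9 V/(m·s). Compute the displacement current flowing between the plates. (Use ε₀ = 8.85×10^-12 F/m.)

2.86×10^-4 A

The displacement current is ε₀ times dΦ_E/dt = ε₀ A dE/dt = (8.85×10^-12)(0.01082)(2.99×10^9) = 2.86×10^-4 A.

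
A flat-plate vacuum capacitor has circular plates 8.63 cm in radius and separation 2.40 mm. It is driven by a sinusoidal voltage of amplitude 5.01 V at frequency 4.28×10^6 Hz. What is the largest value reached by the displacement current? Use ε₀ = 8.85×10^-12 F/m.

0.0116 A

The displacement current equals the conduction current C dV/dt, which peaks at C V₀ ω.
With C = ε₀A/d = (8.85×10^-12)(0.02340)/(2.40×10^-3) = 8.629×10^-11 F and ω = 2πf = 2.689×10^7 rad/s, I_d,max = (8.629×10^-11)(5.01)(2.689×10^7) = 0.0116 A.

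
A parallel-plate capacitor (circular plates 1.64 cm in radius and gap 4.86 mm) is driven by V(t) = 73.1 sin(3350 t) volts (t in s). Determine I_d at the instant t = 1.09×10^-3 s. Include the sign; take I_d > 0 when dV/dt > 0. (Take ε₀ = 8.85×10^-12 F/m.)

dE/dt = (V₀ω/d)·cos(ωt) with ωt = 3.6515 rad: (73.1)(3350)(-0.8728)/(4.86×10^-3) = -4.398×10^7 V/(m·s).
I_d = ε₀ A dE/dt = (8.85×10^-12)(8.450×10^-4)(-4.398×10^7) = -3.29×10^-7 A.

-3.29×10^-7 A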